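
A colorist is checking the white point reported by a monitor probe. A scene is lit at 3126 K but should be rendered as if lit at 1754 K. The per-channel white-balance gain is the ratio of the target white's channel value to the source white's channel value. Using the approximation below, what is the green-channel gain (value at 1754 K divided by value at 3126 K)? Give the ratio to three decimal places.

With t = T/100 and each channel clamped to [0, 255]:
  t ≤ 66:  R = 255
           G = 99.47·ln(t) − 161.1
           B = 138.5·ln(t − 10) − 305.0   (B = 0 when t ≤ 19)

At 3126 K (t = 31.26):
  G = 99.47·ln 31.26 − 161.1 = 99.47·3.4423 − 161.1 = 181.309.
At 1754 K (t = 17.54):
  G = 99.47·ln 17.54 − 161.1 = 99.47·2.8645 − 161.1 = 123.830.
Gain = 123.830 / 181.309 = 0.6830 → 0.683.

0.683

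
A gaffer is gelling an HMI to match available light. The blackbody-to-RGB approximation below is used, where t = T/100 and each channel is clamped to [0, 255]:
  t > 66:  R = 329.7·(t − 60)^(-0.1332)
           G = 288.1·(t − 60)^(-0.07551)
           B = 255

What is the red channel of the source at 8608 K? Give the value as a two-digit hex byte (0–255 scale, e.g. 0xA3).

t = 8608/100 = 86.08; the t > 66 branch applies.
R = 329.7·(86.08 − 60)^(-0.1332) = 329.7·26.08^(-0.1332) = 329.7·0.64766 = 213.534.
Rounded: 214; in hex, 0xD6.

0xD6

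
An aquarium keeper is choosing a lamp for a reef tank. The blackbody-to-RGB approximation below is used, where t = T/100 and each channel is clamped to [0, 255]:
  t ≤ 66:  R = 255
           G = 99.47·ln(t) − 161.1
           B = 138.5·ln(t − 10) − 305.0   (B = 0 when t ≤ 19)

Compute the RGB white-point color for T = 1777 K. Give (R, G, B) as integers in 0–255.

(255, 125, 0)

t = 1777/100 = 17.77; the t ≤ 66 branch applies.
R = 255 by definition for t ≤ 66.
G = 99.47·ln 17.77 − 161.1 = 99.47·2.8775 − 161.1 = 125.126.
t = 17.77 ≤ 19, so B = 0.
Rounded: (255, 125, 0).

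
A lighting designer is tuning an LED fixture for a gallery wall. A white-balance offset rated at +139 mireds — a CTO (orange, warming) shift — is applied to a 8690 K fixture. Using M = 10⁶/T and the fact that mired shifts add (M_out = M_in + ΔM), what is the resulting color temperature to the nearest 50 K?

M_in = 10⁶/8690 = 115.07 mireds.
M_out = 115.07 + (+139) = 254.07 mireds.
T_out = 10⁶/254.07 = 3935.8 K → 3950 K.

3950 K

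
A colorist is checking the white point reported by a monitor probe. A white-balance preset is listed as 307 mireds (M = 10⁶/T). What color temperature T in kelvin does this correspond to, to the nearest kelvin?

T = 10⁶ / 307 = 3257.33 K → 3257 K.

3257 K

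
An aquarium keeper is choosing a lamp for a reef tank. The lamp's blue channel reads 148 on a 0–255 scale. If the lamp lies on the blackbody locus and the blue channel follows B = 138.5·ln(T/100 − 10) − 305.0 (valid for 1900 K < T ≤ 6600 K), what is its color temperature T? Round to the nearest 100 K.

ln(t − 10) = (148 + 305.0) / 138.5 = 3.2708.
t − 10 = e^3.2708 = 26.331, so t = 36.331.
T = 100·t = 3633 K → 3600 K to the nearest 100 K.

3600 K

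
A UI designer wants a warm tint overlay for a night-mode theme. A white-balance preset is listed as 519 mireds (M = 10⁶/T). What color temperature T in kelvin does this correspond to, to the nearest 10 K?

1930 K

T = 10⁶ / 519 = 1926.78 K → 1930 K.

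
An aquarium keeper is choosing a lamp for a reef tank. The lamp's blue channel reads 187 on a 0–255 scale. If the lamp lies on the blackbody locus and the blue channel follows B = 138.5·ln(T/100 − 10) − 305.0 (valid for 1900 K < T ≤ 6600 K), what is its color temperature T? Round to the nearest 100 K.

4500 K

ln(t − 10) = (187 + 305.0) / 138.5 = 3.5523.
t − 10 = e^3.5523 = 34.895, so t = 44.895.
T = 100·t = 4490 K → 4500 K to the nearest 100 K.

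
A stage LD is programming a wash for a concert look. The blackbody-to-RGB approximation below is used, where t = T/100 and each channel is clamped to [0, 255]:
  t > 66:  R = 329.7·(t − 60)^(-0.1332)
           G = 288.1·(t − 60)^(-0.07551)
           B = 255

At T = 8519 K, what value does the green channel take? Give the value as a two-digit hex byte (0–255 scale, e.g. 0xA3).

t = 8519/100 = 85.19; the t > 66 branch applies.
G = 288.1·(85.19 − 60)^(-0.07551) = 288.1·25.19^(-0.07551) = 288.1·0.78378 = 225.807.
Rounded: 226; in hex, 0xE2.

0xE2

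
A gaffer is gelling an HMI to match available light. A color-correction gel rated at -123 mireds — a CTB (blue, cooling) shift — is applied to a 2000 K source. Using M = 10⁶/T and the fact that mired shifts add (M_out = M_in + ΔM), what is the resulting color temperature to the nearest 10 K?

M_in = 10⁶/2000 = 500.00 mireds.
M_out = 500.00 + (-123) = 377.00 mireds.
T_out = 10⁶/377.00 = 2652.5 K → 2650 K.

2650 K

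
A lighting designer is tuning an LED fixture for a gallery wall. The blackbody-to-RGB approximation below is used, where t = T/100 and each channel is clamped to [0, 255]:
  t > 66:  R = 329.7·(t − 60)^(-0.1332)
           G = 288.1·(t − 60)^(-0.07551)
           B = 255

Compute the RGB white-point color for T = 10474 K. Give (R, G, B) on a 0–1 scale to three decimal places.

t = 10474/100 = 104.74; the t > 66 branch applies.
R = 329.7·(104.74 − 60)^(-0.1332) = 329.7·44.74^(-0.1332) = 329.7·0.60274 = 198.722.
G = 288.1·(104.74 − 60)^(-0.07551) = 288.1·44.74^(-0.07551) = 288.1·0.75051 = 216.222.
B = 255 by definition for t > 66.
Dividing each by 255: (0.7793, 0.8479, 1.0000) → (0.779, 0.848, 1.000).

(0.779, 0.848, 1.000)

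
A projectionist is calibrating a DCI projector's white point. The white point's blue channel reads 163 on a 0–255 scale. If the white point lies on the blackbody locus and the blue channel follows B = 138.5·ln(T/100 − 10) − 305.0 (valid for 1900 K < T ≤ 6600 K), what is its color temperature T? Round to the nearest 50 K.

3950 K

ln(t − 10) = (163 + 305.0) / 138.5 = 3.3791.
t − 10 = e^3.3791 = 29.343, so t = 39.343.
T = 100·t = 3934 K → 3950 K to the nearest 50 K.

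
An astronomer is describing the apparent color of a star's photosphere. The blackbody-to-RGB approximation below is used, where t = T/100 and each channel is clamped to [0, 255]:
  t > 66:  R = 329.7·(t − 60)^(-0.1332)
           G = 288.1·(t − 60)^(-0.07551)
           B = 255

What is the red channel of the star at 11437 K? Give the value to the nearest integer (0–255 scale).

194

t = 11437/100 = 114.37; the t > 66 branch applies.
R = 329.7·(114.37 − 60)^(-0.1332) = 329.7·54.37^(-0.1332) = 329.7·0.58729 = 193.628.
Rounded: 194.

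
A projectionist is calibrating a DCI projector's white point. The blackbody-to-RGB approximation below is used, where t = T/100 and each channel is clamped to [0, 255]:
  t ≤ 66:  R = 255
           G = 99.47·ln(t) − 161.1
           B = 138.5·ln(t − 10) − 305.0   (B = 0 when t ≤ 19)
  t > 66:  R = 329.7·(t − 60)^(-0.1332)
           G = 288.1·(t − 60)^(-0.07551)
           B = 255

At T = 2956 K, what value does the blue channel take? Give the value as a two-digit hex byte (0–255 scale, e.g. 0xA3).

0x6B

t = 2956/100 = 29.56; the t ≤ 66 branch applies.
B = 138.5·ln(29.56 − 10) − 305.0 = 138.5·ln 19.56 − 305.0 = 138.5·2.9735 − 305.0 = 106.828.
Rounded: 107; in hex, 0x6B.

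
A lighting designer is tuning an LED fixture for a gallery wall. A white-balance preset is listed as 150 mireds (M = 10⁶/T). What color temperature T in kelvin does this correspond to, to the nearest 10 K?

T = 10⁶ / 150 = 6666.67 K → 6670 K.

6670 K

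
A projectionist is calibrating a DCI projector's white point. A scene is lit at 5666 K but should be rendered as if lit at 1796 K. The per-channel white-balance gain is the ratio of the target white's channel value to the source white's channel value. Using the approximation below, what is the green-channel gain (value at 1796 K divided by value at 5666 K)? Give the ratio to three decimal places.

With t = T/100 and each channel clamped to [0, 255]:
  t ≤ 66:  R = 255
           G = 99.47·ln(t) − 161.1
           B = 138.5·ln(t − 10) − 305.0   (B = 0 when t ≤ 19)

0.525

At 5666 K (t = 56.66):
  G = 99.47·ln 56.66 − 161.1 = 99.47·4.0371 − 161.1 = 240.467.
At 1796 K (t = 17.96):
  G = 99.47·ln 17.96 − 161.1 = 99.47·2.8881 − 161.1 = 126.184.
Gain = 126.184 / 240.467 = 0.5247 → 0.525.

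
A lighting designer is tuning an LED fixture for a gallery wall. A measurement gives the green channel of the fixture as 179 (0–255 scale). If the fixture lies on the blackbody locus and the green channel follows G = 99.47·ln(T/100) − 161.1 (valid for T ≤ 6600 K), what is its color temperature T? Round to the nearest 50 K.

3050 K

ln t = (179 + 161.1) / 99.47 = 3.4191.
t = e^3.4191 = 30.543.
T = 100·t = 3054 K → 3050 K to the nearest 50 K.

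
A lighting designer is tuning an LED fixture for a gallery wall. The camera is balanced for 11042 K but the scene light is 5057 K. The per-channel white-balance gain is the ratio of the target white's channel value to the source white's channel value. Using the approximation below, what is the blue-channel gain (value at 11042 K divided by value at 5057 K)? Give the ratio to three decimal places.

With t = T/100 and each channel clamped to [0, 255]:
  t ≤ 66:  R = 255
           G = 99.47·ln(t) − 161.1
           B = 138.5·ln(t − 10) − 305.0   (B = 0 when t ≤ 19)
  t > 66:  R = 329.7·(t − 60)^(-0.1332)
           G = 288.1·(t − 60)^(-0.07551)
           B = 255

1.227

At 5057 K (t = 50.57):
  B = 138.5·ln(50.57 − 10) − 305.0 = 138.5·ln 40.57 − 305.0 = 138.5·3.7030 − 305.0 = 207.869.
At 11042 K (t = 110.42):
  B = 255 by definition for t > 66.
Gain = 255.000 / 207.869 = 1.2267 → 1.227.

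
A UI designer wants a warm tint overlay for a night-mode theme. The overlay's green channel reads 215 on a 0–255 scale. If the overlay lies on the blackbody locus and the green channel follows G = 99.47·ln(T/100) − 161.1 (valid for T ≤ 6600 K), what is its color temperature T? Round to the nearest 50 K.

ln t = (215 + 161.1) / 99.47 = 3.7810.
t = e^3.7810 = 43.862.
T = 100·t = 4386 K → 4400 K to the nearest 50 K.

4400 K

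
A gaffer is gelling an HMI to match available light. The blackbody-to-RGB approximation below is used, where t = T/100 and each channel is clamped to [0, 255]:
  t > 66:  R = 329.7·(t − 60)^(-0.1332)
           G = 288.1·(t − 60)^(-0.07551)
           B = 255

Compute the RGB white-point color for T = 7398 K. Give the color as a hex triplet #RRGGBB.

#E8ECFF

t = 7398/100 = 73.98; the t > 66 branch applies.
R = 329.7·(73.98 − 60)^(-0.1332) = 329.7·13.98^(-0.1332) = 329.7·0.70375 = 232.026.
G = 288.1·(73.98 − 60)^(-0.07551) = 288.1·13.98^(-0.07551) = 288.1·0.81941 = 236.073.
B = 255 by definition for t > 66.
Rounded: (232, 236, 255).
In hex: #E8ECFF.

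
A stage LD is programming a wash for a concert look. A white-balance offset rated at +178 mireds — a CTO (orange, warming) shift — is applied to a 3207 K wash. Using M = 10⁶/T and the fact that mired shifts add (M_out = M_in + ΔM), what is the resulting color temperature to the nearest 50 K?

2050 K

M_in = 10⁶/3207 = 311.82 mireds.
M_out = 311.82 + (+178) = 489.82 mireds.
T_out = 10⁶/489.82 = 2041.6 K → 2050 K.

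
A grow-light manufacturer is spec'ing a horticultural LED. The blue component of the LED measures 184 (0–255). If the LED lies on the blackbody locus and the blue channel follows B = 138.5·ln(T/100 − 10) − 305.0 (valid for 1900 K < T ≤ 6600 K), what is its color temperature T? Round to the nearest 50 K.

4400 K

ln(t − 10) = (184 + 305.0) / 138.5 = 3.5307.
t − 10 = e^3.5307 = 34.147, so t = 44.147.
T = 100·t = 4415 K → 4400 K to the nearest 50 K.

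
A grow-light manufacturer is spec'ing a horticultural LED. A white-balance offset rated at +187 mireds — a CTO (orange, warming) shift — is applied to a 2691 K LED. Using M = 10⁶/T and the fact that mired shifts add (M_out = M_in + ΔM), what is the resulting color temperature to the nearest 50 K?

1800 K

M_in = 10⁶/2691 = 371.61 mireds.
M_out = 371.61 + (+187) = 558.61 mireds.
T_out = 10⁶/558.61 = 1790.2 K → 1800 K.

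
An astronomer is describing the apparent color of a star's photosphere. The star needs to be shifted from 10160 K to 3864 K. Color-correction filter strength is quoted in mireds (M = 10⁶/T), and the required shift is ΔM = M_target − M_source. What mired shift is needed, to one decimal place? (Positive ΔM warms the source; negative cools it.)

M_source = 10⁶/10160 = 98.425; M_target = 10⁶/3864 = 258.799.
ΔM = 258.799 − 98.425 = 160.374 → +160.4 mireds, a warming shift.

+160.4 mireds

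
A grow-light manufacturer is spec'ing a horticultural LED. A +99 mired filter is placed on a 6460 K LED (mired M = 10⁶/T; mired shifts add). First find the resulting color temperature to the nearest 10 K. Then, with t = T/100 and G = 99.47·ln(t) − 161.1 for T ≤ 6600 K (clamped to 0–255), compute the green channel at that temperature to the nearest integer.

204

M_in = 10⁶/6460 = 154.80; M_out = 154.80 + (+99) = 253.80.
T_out = 10⁶/253.80 = 3940.1 K → 3940 K; t = 39.4.
G = 99.47·ln 39.4 − 161.1 = 99.47·3.6738 − 161.1 = 204.329.
Rounded: 204.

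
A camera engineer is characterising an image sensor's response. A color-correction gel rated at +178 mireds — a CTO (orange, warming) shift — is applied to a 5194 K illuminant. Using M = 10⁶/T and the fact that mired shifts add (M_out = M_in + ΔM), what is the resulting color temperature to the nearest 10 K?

2700 K

M_in = 10⁶/5194 = 192.53 mireds.
M_out = 192.53 + (+178) = 370.53 mireds.
T_out = 10⁶/370.53 = 2698.8 K → 2700 K.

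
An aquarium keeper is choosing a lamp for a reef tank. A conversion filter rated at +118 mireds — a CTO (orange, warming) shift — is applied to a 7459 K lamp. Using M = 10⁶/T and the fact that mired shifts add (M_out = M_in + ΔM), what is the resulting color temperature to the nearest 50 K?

M_in = 10⁶/7459 = 134.07 mireds.
M_out = 134.07 + (+118) = 252.07 mireds.
T_out = 10⁶/252.07 = 3967.2 K → 3950 K.

3950 K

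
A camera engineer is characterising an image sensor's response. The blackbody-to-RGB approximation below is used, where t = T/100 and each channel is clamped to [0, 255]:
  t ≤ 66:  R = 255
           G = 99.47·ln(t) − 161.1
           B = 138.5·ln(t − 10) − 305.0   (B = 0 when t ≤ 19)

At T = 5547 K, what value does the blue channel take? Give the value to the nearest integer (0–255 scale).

t = 5547/100 = 55.47; the t ≤ 66 branch applies.
B = 138.5·ln(55.47 − 10) − 305.0 = 138.5·ln 45.47 − 305.0 = 138.5·3.8171 − 305.0 = 223.662.
Rounded: 224.

224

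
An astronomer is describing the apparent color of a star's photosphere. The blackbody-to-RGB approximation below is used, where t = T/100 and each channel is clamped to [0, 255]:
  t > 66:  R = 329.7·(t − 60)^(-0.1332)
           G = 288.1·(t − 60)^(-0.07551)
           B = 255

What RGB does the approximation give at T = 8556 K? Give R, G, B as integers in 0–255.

R=214, G=226, B=255

t = 8556/100 = 85.56; the t > 66 branch applies.
R = 329.7·(85.56 − 60)^(-0.1332) = 329.7·25.56^(-0.1332) = 329.7·0.64940 = 214.107.
G = 288.1·(85.56 − 60)^(-0.07551) = 288.1·25.56^(-0.07551) = 288.1·0.78292 = 225.558.
B = 255 by definition for t > 66.
Rounded: (214, 226, 255).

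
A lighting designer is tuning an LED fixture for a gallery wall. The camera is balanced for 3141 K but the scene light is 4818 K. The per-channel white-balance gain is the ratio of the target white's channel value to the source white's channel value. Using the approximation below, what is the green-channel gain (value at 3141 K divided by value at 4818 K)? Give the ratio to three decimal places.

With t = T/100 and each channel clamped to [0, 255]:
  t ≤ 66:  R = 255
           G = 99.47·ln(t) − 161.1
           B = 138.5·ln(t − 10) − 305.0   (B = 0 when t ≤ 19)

0.810

At 4818 K (t = 48.18):
  G = 99.47·ln 48.18 − 161.1 = 99.47·3.8749 − 161.1 = 224.341.
At 3141 K (t = 31.41):
  G = 99.47·ln 31.41 − 161.1 = 99.47·3.4471 − 161.1 = 181.786.
Gain = 181.786 / 224.341 = 0.8103 → 0.810.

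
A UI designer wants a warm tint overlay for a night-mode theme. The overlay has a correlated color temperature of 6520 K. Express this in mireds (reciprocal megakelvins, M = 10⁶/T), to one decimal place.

M = 10⁶ / 6520 = 153.374 → 153.4 mireds.

153.4 mireds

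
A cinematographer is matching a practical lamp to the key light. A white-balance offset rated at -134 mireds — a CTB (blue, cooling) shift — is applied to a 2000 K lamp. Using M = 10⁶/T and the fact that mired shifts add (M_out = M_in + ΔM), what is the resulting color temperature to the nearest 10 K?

M_in = 10⁶/2000 = 500.00 mireds.
M_out = 500.00 + (-134) = 366.00 mireds.
T_out = 10⁶/366.00 = 2732.2 K → 2730 K.

2730 K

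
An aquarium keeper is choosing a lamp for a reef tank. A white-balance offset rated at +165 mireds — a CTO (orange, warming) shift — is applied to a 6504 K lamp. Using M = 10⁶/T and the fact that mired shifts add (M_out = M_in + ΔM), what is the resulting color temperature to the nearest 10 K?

M_in = 10⁶/6504 = 153.75 mireds.
M_out = 153.75 + (+165) = 318.75 mireds.
T_out = 10⁶/318.75 = 3137.2 K → 3140 K.

3140 K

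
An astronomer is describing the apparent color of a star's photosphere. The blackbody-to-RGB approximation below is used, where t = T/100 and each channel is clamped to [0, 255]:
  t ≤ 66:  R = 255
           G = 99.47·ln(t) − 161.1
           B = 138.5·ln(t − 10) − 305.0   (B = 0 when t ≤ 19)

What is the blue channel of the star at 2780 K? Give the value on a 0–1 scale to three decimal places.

0.368

t = 2780/100 = 27.8; the t ≤ 66 branch applies.
B = 138.5·ln(27.8 − 10) − 305.0 = 138.5·ln 17.8 − 305.0 = 138.5·2.8792 − 305.0 = 93.769.
On a 0–1 scale: 93.769/255 = 0.3677 → 0.368.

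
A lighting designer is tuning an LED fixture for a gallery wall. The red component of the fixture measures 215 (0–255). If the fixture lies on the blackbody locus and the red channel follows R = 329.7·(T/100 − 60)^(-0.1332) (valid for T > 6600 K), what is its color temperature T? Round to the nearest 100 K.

8500 K

(t − 60)^(-0.1332) = 215/329.7 = 0.65211.
t − 60 = 0.65211^(1/-0.1332) = 0.65211^(-7.508) = 24.774, so t = 84.774.
T = 100·t = 8477 K → 8500 K to the nearest 100 K.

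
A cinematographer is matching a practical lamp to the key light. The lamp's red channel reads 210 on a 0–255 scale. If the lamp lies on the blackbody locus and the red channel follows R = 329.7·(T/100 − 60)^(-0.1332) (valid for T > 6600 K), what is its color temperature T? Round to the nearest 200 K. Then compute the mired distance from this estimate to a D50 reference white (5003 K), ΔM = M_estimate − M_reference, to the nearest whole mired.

(t − 60)^(-0.1332) = 210/329.7 = 0.63694.
t − 60 = 0.63694^(1/-0.1332) = 0.63694^(-7.508) = 29.561, so t = 89.561.
T = 100·t = 8956 K → 9000 K to the nearest 200 K.
M_estimate = 10⁶/9000 = 111.11; M_reference = 10⁶/5003 = 199.88.
ΔM = 111.11 − 199.88 = -88.77 → -89 mireds.

-89 mireds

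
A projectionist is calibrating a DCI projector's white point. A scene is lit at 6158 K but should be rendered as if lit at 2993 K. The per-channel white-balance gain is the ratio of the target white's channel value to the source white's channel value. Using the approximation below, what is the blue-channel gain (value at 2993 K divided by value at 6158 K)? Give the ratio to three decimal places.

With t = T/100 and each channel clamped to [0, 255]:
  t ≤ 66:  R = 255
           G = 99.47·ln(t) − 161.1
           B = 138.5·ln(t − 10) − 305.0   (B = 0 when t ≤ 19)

At 6158 K (t = 61.58):
  B = 138.5·ln(61.58 − 10) − 305.0 = 138.5·ln 51.58 − 305.0 = 138.5·3.9431 − 305.0 = 241.124.
At 2993 K (t = 29.93):
  B = 138.5·ln(29.93 − 10) − 305.0 = 138.5·ln 19.93 − 305.0 = 138.5·2.9922 − 305.0 = 109.423.
Gain = 109.423 / 241.124 = 0.4538 → 0.454.

0.454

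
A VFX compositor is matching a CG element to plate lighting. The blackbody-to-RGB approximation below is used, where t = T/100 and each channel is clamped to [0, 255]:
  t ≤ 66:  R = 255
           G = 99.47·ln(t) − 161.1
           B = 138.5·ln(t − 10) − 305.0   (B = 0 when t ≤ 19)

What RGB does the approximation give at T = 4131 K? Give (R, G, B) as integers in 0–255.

(255, 209, 172)

t = 4131/100 = 41.31; the t ≤ 66 branch applies.
R = 255 by definition for t ≤ 66.
G = 99.47·ln 41.31 − 161.1 = 99.47·3.7211 − 161.1 = 209.038.
B = 138.5·ln(41.31 − 10) − 305.0 = 138.5·ln 31.31 − 305.0 = 138.5·3.4439 − 305.0 = 171.985.
Rounded: (255, 209, 172).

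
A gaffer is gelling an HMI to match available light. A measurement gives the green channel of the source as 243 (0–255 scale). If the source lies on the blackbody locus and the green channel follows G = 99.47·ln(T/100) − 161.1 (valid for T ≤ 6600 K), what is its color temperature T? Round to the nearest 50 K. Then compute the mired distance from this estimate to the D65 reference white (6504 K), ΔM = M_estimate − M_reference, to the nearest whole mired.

ln t = (243 + 161.1) / 99.47 = 4.0625.
t = e^4.0625 = 58.121.
T = 100·t = 5812 K → 5800 K to the nearest 50 K.
M_estimate = 10⁶/5800 = 172.41; M_reference = 10⁶/6504 = 153.75.
ΔM = 172.41 − 153.75 = 18.66 → +19 mireds.

+19 mireds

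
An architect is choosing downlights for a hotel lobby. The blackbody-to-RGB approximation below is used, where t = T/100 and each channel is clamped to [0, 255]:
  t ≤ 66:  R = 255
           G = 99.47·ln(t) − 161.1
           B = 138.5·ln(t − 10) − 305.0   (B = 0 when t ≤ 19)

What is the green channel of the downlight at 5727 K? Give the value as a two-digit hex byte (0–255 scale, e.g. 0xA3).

0xF2

t = 5727/100 = 57.27; the t ≤ 66 branch applies.
G = 99.47·ln 57.27 − 161.1 = 99.47·4.0478 − 161.1 = 241.532.
Rounded: 242; in hex, 0xF2.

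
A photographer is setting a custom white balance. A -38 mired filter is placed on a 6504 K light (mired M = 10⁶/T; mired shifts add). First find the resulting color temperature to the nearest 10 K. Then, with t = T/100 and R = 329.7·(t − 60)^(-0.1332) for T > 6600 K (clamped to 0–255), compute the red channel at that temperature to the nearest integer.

213

M_in = 10⁶/6504 = 153.75; M_out = 153.75 + (-38) = 115.75.
T_out = 10⁶/115.75 = 8639.2 K → 8640 K; t = 86.4.
R = 329.7·(86.4 − 60)^(-0.1332) = 329.7·26.4^(-0.1332) = 329.7·0.64661 = 213.187.
Rounded: 213.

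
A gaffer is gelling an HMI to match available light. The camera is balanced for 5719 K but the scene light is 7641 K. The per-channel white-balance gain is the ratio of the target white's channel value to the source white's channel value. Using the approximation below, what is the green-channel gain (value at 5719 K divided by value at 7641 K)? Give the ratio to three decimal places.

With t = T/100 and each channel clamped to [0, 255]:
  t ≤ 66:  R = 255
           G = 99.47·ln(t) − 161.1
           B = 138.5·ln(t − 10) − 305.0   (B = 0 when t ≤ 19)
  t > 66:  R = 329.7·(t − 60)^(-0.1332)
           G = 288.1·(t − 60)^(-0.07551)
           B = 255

At 7641 K (t = 76.41):
  G = 288.1·(76.41 − 60)^(-0.07551) = 288.1·16.41^(-0.07551) = 288.1·0.80956 = 233.233.
At 5719 K (t = 57.19):
  G = 99.47·ln 57.19 − 161.1 = 99.47·4.0464 − 161.1 = 241.393.
Gain = 241.393 / 233.233 = 1.0350 → 1.035.

1.035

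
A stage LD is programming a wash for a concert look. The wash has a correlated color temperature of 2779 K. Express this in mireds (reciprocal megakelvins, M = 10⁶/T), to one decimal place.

359.8 mireds

M = 10⁶ / 2779 = 359.842 → 359.8 mireds.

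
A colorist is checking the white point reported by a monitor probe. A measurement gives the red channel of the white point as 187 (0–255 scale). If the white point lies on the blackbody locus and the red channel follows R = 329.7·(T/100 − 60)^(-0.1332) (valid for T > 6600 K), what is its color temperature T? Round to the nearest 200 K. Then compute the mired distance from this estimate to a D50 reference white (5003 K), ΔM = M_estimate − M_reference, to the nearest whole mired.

(t − 60)^(-0.1332) = 187/329.7 = 0.56718.
t − 60 = 0.56718^(1/-0.1332) = 0.56718^(-7.508) = 70.620, so t = 130.620.
T = 100·t = 13062 K → 13000 K to the nearest 200 K.
M_estimate = 10⁶/13000 = 76.92; M_reference = 10⁶/5003 = 199.88.
ΔM = 76.92 − 199.88 = -122.96 → -123 mireds.

-123 mireds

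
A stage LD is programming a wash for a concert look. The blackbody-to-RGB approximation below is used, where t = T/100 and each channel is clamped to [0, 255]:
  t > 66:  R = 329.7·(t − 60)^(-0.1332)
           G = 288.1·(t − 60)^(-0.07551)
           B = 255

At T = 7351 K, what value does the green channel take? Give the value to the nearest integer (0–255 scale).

237

t = 7351/100 = 73.51; the t > 66 branch applies.
G = 288.1·(73.51 − 60)^(-0.07551) = 288.1·13.51^(-0.07551) = 288.1·0.82153 = 236.683.
Rounded: 237.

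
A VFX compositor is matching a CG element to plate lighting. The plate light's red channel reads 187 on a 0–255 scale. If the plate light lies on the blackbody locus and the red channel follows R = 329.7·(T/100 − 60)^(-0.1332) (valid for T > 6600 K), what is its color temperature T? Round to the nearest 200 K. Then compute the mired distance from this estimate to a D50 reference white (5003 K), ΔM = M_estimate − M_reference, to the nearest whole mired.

-123 mireds

(t − 60)^(-0.1332) = 187/329.7 = 0.56718.
t − 60 = 0.56718^(1/-0.1332) = 0.56718^(-7.508) = 70.620, so t = 130.620.
T = 100·t = 13062 K → 13000 K to the nearest 200 K.
M_estimate = 10⁶/13000 = 76.92; M_reference = 10⁶/5003 = 199.88.
ΔM = 76.92 − 199.88 = -122.96 → -123 mireds.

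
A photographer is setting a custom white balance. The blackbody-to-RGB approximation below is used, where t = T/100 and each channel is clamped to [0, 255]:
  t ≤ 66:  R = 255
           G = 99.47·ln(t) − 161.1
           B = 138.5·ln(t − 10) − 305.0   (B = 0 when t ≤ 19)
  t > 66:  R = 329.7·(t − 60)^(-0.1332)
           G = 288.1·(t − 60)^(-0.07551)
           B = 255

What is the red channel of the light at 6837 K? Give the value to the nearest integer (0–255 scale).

t = 6837/100 = 68.37; the t > 66 branch applies.
R = 329.7·(68.37 − 60)^(-0.1332) = 329.7·8.37^(-0.1332) = 329.7·0.75352 = 248.435.
Rounded: 248.

248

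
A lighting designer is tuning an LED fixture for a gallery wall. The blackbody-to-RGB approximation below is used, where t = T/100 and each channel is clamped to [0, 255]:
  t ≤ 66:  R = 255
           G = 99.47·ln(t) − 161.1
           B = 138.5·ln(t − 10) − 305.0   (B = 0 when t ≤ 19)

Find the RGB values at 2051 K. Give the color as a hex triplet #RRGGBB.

#FF8B15

t = 2051/100 = 20.51; the t ≤ 66 branch applies.
R = 255 by definition for t ≤ 66.
G = 99.47·ln 20.51 − 161.1 = 99.47·3.0209 − 161.1 = 139.390.
B = 138.5·ln(20.51 − 10) − 305.0 = 138.5·ln 10.51 − 305.0 = 138.5·2.3523 − 305.0 = 20.797.
Rounded: (255, 139, 21).
In hex: #FF8B15.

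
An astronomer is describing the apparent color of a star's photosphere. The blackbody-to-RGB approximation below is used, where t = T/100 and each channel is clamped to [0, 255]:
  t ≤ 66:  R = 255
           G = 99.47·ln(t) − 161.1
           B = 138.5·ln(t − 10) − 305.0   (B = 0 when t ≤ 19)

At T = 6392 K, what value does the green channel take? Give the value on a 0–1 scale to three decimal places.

0.990

t = 6392/100 = 63.92; the t ≤ 66 branch applies.
G = 99.47·ln 63.92 − 161.1 = 99.47·4.1576 − 161.1 = 252.460.
On a 0–1 scale: 252.460/255 = 0.9900 → 0.990.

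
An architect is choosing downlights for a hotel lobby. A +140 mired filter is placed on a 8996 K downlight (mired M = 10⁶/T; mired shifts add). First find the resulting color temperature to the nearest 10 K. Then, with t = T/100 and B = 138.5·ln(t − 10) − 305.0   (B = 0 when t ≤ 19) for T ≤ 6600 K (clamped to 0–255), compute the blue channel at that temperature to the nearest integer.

165

M_in = 10⁶/8996 = 111.16; M_out = 111.16 + (+140) = 251.16.
T_out = 10⁶/251.16 = 3981.5 K → 3980 K; t = 39.8.
B = 138.5·ln(39.8 − 10) − 305.0 = 138.5·ln 29.8 − 305.0 = 138.5·3.3945 − 305.0 = 165.139.
Rounded: 165.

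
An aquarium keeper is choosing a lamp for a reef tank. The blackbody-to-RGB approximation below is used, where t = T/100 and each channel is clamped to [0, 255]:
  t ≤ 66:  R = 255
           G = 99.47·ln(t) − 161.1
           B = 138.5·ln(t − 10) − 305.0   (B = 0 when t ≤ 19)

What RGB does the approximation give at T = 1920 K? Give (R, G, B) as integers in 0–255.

(255, 133, 2)

t = 1920/100 = 19.2; the t ≤ 66 branch applies.
R = 255 by definition for t ≤ 66.
G = 99.47·ln 19.2 − 161.1 = 99.47·2.9549 − 161.1 = 132.825.
B = 138.5·ln(19.2 − 10) − 305.0 = 138.5·ln 9.2 − 305.0 = 138.5·2.2192 − 305.0 = 2.360.
Rounded: (255, 133, 2).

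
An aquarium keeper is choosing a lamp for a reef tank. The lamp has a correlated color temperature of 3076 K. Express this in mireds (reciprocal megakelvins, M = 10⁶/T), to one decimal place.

M = 10⁶ / 3076 = 325.098 → 325.1 mireds.

325.1 mireds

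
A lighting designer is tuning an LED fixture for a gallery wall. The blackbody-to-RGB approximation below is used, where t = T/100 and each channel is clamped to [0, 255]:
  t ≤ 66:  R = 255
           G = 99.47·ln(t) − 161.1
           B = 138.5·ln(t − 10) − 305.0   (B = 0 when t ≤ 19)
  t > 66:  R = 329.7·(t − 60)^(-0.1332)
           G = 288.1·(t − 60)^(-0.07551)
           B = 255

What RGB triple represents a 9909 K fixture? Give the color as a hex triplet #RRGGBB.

t = 9909/100 = 99.09; the t > 66 branch applies.
R = 329.7·(99.09 − 60)^(-0.1332) = 329.7·39.09^(-0.1332) = 329.7·0.61367 = 202.328.
G = 288.1·(99.09 − 60)^(-0.07551) = 288.1·39.09^(-0.07551) = 288.1·0.75820 = 218.437.
B = 255 by definition for t > 66.
Rounded: (202, 218, 255).
In hex: #CADAFF.

#CADAFF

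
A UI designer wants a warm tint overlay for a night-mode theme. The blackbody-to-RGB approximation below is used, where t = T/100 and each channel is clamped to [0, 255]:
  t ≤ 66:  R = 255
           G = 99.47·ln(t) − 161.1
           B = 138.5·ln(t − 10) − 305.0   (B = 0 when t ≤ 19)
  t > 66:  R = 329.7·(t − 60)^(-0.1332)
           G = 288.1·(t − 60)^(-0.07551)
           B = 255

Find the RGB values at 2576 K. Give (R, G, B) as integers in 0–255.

(255, 162, 77)

t = 2576/100 = 25.76; the t ≤ 66 branch applies.
R = 255 by definition for t ≤ 66.
G = 99.47·ln 25.76 − 161.1 = 99.47·3.2488 − 161.1 = 162.060.
B = 138.5·ln(25.76 − 10) − 305.0 = 138.5·ln 15.76 − 305.0 = 138.5·2.7575 − 305.0 = 76.910.
Rounded: (255, 162, 77).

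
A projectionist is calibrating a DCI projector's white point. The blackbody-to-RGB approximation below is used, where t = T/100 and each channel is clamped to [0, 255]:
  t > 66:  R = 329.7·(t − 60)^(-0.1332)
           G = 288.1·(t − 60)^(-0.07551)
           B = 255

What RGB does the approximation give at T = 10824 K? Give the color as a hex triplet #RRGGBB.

t = 10824/100 = 108.24; the t > 66 branch applies.
R = 329.7·(108.24 − 60)^(-0.1332) = 329.7·48.24^(-0.1332) = 329.7·0.59672 = 196.738.
G = 288.1·(108.24 − 60)^(-0.07551) = 288.1·48.24^(-0.07551) = 288.1·0.74625 = 214.995.
B = 255 by definition for t > 66.
Rounded: (197, 215, 255).
In hex: #C5D7FF.

#C5D7FF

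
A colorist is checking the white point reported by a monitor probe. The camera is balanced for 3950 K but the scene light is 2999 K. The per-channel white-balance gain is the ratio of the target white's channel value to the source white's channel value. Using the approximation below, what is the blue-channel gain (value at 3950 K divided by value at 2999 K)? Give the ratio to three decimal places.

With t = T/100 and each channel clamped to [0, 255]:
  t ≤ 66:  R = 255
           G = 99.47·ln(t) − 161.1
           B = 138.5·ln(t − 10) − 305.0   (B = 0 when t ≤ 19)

At 2999 K (t = 29.99):
  B = 138.5·ln(29.99 − 10) − 305.0 = 138.5·ln 19.99 − 305.0 = 138.5·2.9952 − 305.0 = 109.840.
At 3950 K (t = 39.5):
  B = 138.5·ln(39.5 − 10) − 305.0 = 138.5·ln 29.5 − 305.0 = 138.5·3.3844 − 305.0 = 163.738.
Gain = 163.738 / 109.840 = 1.4907 → 1.491.

1.491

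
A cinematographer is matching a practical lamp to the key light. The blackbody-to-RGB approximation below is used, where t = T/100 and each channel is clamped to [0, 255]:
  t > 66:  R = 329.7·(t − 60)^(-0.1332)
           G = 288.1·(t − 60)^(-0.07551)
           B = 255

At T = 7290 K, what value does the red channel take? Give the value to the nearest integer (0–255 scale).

235

t = 7290/100 = 72.9; the t > 66 branch applies.
R = 329.7·(72.9 − 60)^(-0.1332) = 329.7·12.9^(-0.1332) = 329.7·0.71133 = 234.525.
Rounded: 235.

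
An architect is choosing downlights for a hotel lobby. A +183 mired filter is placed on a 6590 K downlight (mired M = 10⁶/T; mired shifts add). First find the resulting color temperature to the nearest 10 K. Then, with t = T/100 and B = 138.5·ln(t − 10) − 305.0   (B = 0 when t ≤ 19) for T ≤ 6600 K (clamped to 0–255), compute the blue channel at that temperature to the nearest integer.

M_in = 10⁶/6590 = 151.75; M_out = 151.75 + (+183) = 334.75.
T_out = 10⁶/334.75 = 2987.3 K → 2990 K; t = 29.9.
B = 138.5·ln(29.9 − 10) − 305.0 = 138.5·ln 19.9 − 305.0 = 138.5·2.9907 − 305.0 = 109.215.
Rounded: 109.

109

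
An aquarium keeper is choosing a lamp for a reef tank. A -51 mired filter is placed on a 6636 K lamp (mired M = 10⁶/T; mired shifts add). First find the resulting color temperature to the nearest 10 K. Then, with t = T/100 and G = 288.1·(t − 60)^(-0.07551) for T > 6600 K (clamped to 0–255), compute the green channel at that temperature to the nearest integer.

218

M_in = 10⁶/6636 = 150.69; M_out = 150.69 + (-51) = 99.69.
T_out = 10⁶/99.69 = 10030.8 K → 10030 K; t = 100.3.
G = 288.1·(100.3 − 60)^(-0.07551) = 288.1·40.3^(-0.07551) = 288.1·0.75646 = 217.935.
Rounded: 218.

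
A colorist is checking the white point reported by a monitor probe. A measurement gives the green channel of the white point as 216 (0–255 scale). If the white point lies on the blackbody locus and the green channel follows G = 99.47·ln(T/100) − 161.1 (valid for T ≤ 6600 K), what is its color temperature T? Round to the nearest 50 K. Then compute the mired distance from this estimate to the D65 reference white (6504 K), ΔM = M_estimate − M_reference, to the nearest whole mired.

ln t = (216 + 161.1) / 99.47 = 3.7911.
t = e^3.7911 = 44.305.
T = 100·t = 4430 K → 4450 K to the nearest 50 K.
M_estimate = 10⁶/4450 = 224.72; M_reference = 10⁶/6504 = 153.75.
ΔM = 224.72 − 153.75 = 70.97 → +71 mireds.

+71 mireds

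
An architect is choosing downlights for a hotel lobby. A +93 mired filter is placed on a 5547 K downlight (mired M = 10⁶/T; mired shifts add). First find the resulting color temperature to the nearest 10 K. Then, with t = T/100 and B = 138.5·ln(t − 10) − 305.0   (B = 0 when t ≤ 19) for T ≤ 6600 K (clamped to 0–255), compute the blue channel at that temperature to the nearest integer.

149

M_in = 10⁶/5547 = 180.28; M_out = 180.28 + (+93) = 273.28.
T_out = 10⁶/273.28 = 3659.3 K → 3660 K; t = 36.6.
B = 138.5·ln(36.6 − 10) − 305.0 = 138.5·ln 26.6 − 305.0 = 138.5·3.2809 − 305.0 = 149.406.
Rounded: 149.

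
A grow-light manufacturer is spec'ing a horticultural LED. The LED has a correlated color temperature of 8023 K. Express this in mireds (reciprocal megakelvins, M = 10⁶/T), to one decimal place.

M = 10⁶ / 8023 = 124.642 → 124.6 mireds.

124.6 mireds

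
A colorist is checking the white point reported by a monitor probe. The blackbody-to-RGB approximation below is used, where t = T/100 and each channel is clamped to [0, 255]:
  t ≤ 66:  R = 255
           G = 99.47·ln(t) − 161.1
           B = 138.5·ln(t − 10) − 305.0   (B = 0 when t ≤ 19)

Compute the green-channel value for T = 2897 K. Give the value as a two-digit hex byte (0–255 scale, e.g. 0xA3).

t = 2897/100 = 28.97; the t ≤ 66 branch applies.
G = 99.47·ln 28.97 − 161.1 = 99.47·3.3663 − 161.1 = 173.742.
Rounded: 174; in hex, 0xAE.

0xAE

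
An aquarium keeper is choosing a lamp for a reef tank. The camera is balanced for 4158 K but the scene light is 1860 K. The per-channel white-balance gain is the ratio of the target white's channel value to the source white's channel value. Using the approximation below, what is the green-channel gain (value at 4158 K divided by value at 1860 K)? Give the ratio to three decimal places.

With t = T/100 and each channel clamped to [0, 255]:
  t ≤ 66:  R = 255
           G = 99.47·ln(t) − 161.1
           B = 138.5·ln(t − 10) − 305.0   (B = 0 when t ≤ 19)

At 1860 K (t = 18.6):
  G = 99.47·ln 18.6 − 161.1 = 99.47·2.9232 − 161.1 = 129.667.
At 4158 K (t = 41.58):
  G = 99.47·ln 41.58 − 161.1 = 99.47·3.7276 − 161.1 = 209.686.
Gain = 209.686 / 129.667 = 1.6171 → 1.617.

1.617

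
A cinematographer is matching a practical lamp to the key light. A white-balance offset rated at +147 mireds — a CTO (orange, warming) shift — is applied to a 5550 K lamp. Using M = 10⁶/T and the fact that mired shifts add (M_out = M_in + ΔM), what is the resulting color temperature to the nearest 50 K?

3050 K

M_in = 10⁶/5550 = 180.18 mireds.
M_out = 180.18 + (+147) = 327.18 mireds.
T_out = 10⁶/327.18 = 3056.4 K → 3050 K.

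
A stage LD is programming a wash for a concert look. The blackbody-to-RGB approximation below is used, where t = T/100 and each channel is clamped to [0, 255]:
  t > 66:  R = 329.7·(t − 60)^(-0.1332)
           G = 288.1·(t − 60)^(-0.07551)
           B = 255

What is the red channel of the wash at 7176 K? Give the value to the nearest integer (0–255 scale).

t = 7176/100 = 71.76; the t > 66 branch applies.
R = 329.7·(71.76 − 60)^(-0.1332) = 329.7·11.76^(-0.1332) = 329.7·0.72015 = 237.433.
Rounded: 237.

237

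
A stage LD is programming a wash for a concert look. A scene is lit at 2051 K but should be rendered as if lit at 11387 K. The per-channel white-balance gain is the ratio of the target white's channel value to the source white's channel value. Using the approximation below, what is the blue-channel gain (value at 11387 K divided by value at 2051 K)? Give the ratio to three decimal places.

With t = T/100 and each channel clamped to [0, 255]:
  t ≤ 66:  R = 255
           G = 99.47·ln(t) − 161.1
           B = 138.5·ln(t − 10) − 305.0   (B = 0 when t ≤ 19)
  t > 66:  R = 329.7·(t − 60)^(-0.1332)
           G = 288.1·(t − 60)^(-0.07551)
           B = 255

12.261

At 2051 K (t = 20.51):
  B = 138.5·ln(20.51 − 10) − 305.0 = 138.5·ln 10.51 − 305.0 = 138.5·2.3523 − 305.0 = 20.797.
At 11387 K (t = 113.87):
  B = 255 by definition for t > 66.
Gain = 255.000 / 20.797 = 12.2612 → 12.261.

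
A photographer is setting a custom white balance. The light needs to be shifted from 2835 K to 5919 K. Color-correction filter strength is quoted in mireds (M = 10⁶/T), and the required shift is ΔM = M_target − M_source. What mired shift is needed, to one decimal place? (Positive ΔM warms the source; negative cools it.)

M_source = 10⁶/2835 = 352.734; M_target = 10⁶/5919 = 168.947.
ΔM = 168.947 − 352.734 = -183.786 → -183.8 mireds, a cooling shift.

-183.8 mireds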